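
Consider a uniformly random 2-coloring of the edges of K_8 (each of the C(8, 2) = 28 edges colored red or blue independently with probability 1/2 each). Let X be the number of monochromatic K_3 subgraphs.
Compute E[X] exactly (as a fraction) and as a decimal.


Let X = Σ_S X_S over the C(8, 3) = 56 subsets S of size 3, where X_S = 1 if the K_3 on S is monochromatic.
For a fixed S, the K_3 on S has C(3, 2) = 3 edges. P[all 3 edges red] = (1/2)^3, and likewise for blue, so P[monochromatic] = 2·(1/2)^3 = 2^{1 − 3} = 1/4.
By linearity: E[X] = C(8, 3) · 2^{1 − 3} = 56 · 1/4 = 14.
Numerically: E[X] ≈ 14.0000.

E[X] = C(8,3)·2^(1−C(3,2)) = 14 ≈ 14.0000.


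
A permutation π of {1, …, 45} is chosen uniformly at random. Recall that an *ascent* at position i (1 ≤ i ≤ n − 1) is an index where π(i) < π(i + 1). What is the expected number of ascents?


Write X = Σ X_I over i = 1, …, 44, with X_I the indicator of one ascent.
There are 44 indicators.
For each fixed i, the pair (π(i), π(i+1)) is a uniformly random ordered pair of distinct values from {1, …, 45}; by symmetry P[π(i) < π(i+1)] = 1/2.
By linearity: E[X] = 44 · (1/2) = (45 − 1) · (1/2) = 22 ≈ 22.000.

E[X] = 22 = 22.000.


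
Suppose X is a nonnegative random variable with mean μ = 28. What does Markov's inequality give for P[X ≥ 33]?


μ = E[X] = 28, a = 33.
Markov: P[X ≥ 33] ≤ μ/a = (28)/33 = 28/33.
Numerically: ≈ 0.848485.
(Since a = 33 > μ = 28.000000, the bound 28/33 is < 1 and informative.)

P[X ≥ 33] ≤ 28/33 ≈ 0.848485.


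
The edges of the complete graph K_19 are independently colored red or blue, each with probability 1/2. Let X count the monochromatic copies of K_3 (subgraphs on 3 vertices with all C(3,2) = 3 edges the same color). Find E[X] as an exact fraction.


Let X = Σ_S X_S over the C(19, 3) = 969 subsets S of size 3, where X_S = 1 if the K_3 on S is monochromatic.
For a fixed S, the K_3 on S has C(3, 2) = 3 edges. P[all 3 edges red] = (1/2)^3, and likewise for blue, so P[monochromatic] = 2·(1/2)^3 = 2^{1 − 3} = 1/4.
By linearity of expectation: E[X] = C(19, 3) · 2^{1 − 3} = 969 · 1/4 = 969/4.
Numerically: E[X] ≈ 242.25000.

E[X] = C(19,3)·2^(1−C(3,2)) = 969/4 ≈ 242.25000.


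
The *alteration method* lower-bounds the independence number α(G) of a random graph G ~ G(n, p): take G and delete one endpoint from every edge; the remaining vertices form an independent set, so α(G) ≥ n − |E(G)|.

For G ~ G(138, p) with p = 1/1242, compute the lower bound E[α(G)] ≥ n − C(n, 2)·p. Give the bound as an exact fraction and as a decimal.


E[|E(G)|] = C(138, 2)·p = 9453 · (1/1242) = 137/18.
E[α(G)] ≥ n − E[|E(G)|] = 138 − 137/18 = 2347/18.
Numerically: ≈ 130.389.
(This is only a lower bound; the true E[α(G)] may be larger.)

E[α(G)] ≥ 2347/18 ≈ 130.389.


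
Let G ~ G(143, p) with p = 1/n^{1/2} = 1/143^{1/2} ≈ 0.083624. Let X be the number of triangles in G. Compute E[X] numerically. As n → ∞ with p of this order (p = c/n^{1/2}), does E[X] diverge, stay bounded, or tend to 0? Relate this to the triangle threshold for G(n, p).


Number of potential triangles: C(143, 3) = 477191.
Each occurs with probability p³ ≈ (0.083624)³ ≈ 5.8478462e-04.
By linearity: E[X] = C(143, 3)·p³ ≈ 477191 · 5.8478462e-04 ≈ 279.05396.
Since α = 1/2 < 1, p = c/n^{1/2} ≫ 1/n is above the triangle threshold p ~ 1/n. Asymptotically E[X] ~ (c³/6)·n^{3(1−α)} = (1³/6)·n^{1.5} → ∞; triangles are abundant w.h.p.

E[X] ≈ 279.05396; in regime p = Θ(1/n^{1/2}) E[X] diverges (above the triangle threshold p ~ 1/n).


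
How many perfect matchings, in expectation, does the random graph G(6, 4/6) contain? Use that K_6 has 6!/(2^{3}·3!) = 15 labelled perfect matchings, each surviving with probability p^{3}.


K_6 has 6!/(2^{3}·3!) = 15 labelled perfect matchings.
For each such perfect matching H, let X_H = 1 if all 3 edges of H are present in G. Then P[X_H = 1] = p^{3} = (2/3)^{3} = 8/27.
Summing the indicators: E[X] = Σ_H E[X_H] = 15 · p^{3} = 15 · 8/27 = 40/9.
Numerically: E[X] ≈ 4.44.

E[X] = 15 · (2/3)^{3} = 40/9 ≈ 4.44.


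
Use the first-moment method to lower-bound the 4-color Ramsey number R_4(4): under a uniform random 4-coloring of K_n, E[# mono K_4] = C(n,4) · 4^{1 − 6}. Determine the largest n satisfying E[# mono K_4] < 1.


We need C(n, 4) · 4^{1 − 6} < 1, i.e. C(n, 4) < 4^{6 − 1} = 1024.
Check values of n near the boundary:
  n = 11: C(11, 4) = 330; 330 < 1024? YES
  n = 12: C(12, 4) = 495; 495 < 1024? YES
  n = 13: C(13, 4) = 715; 715 < 1024? YES
  n = 14: C(14, 4) = 1001; 1001 < 1024? YES
  n = 15: C(15, 4) = 1365; 1365 < 1024? NO
  n = 16: C(16, 4) = 1820; 1820 < 1024? NO
The largest n with C(n, 4) < 1024 is n = 14 (where E[X] = 1001/1024 ≈ 0.977539). Hence R_4(4) > 14, i.e. R_4(4) ≥ 15.

Largest n = 14; hence R_4(4) > 14.


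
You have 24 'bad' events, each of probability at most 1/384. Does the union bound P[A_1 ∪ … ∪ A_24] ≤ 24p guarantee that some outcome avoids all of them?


Union bound: P[∪_{i=1}^{24} A_i] ≤ Σ_i P[A_i] ≤ 24·p = 24·(1/384) = 1/16.
Numerically: 1/16 ≈ 0.062500.
Is 1/16 < 1? YES.
Since P[∪ A_i] ≤ 1/16 < 1, the complement has P[∩ A_i^c] ≥ 1 − 1/16 = 15/16 > 0, so some outcome avoids every A_i.

24·p = 1/16 ≈ 0.062500; existence CERTIFIED by the union bound.


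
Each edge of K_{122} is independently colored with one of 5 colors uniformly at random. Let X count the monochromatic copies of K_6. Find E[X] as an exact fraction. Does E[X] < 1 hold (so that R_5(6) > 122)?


E[X] = C(122, 6) · 5^{1 − 15} = 4042116078 · 5^{−14} = 4042116078/6103515625.
As a reduced fraction: E[X] = 4042116078/6103515625 ≈ 0.66226.
Is E[X] < 1? YES.
Since E[X] < 1, there exists a 5-coloring of K_{122} with no monochromatic K_6; hence R_5(6) > 122.

E[X] = 4042116078/6103515625 ≈ 0.66226; E[X] < 1, so R_5(6) > 122.


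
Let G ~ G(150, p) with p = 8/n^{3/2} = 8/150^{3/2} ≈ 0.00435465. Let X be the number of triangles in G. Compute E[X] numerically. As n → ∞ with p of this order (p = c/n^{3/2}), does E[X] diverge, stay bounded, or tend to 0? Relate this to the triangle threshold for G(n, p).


Number of potential triangles: C(150, 3) = 551300.
Each occurs with probability p³ ≈ (0.00435465)³ ≈ 8.25770369e-08.
By linearity: E[X] = C(150, 3)·p³ ≈ 551300 · 8.25770369e-08 ≈ 0.045525.
Since α = 3/2 > 1, p = c/n^{3/2} = o(1/n) is below the triangle threshold p ~ 1/n. Asymptotically E[X] ~ (c³/6)·n^{3(1−α)} = (8³/6)·n^{-1.5} → 0, so by Markov's inequality G has no triangles w.h.p.

E[X] ≈ 0.045525; in regime p = Θ(1/n^{3/2}) E[X] tends to 0 (below the triangle threshold p ~ 1/n).


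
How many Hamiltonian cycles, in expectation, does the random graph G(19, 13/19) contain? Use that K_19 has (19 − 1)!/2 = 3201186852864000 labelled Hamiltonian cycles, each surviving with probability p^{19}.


K_19 has (19 − 1)!/2 = 3201186852864000 labelled Hamiltonian cycles.
For each such Hamiltonian cycle H, let X_H = 1 if all 19 edges of H are present in G. Then P[X_H = 1] = p^{19} = (13/19)^{19} = 1461920290375446110677/1978419655660313589123979.
Summing the indicators: E[X] = Σ_H E[X_H] = 3201186852864000 · p^{19} = 3201186852864000 · 1461920290375446110677/1978419655660313589123979 = 4679880013484999364018134658428928000/1978419655660313589123979.
Numerically: E[X] ≈ 2.37e+12.

E[X] = 3201186852864000 · (13/19)^{19} = 4679880013484999364018134658428928000/1978419655660313589123979 ≈ 2.37e+12.


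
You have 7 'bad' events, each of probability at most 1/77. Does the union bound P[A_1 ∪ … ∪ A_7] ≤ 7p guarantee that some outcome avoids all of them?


Union bound: P[∪_{i=1}^{7} A_i] ≤ Σ_i P[A_i] ≤ 7·p = 7·(1/77) = 1/11.
Numerically: 1/11 ≈ 0.091.
Is 1/11 < 1? YES.
Since P[∪ A_i] ≤ 1/11 < 1, the complement has P[∩ A_i^c] ≥ 1 − 1/11 = 10/11 > 0, so some outcome avoids every A_i.

7·p = 1/11 ≈ 0.091; existence CERTIFIED by the union bound.


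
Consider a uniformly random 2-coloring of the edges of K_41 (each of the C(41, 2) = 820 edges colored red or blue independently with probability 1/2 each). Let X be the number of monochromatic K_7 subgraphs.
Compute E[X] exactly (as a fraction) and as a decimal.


Let X = Σ_S X_S over the C(41, 7) = 22481940 subsets S of size 7, where X_S = 1 if the K_7 on S is monochromatic.
For a fixed S, the K_7 on S has C(7, 2) = 21 edges. P[all 21 edges red] = (1/2)^21, and likewise for blue, so P[monochromatic] = 2·(1/2)^21 = 2^{1 − 21} = 1/1048576.
By linearity of expectation: E[X] = C(41, 7) · 2^{1 − 21} = 22481940 · 1/1048576 = 5620485/262144.
Numerically: E[X] ≈ 21.440449.

E[X] = C(41,7)·2^(1−C(7,2)) = 5620485/262144 ≈ 21.440449.


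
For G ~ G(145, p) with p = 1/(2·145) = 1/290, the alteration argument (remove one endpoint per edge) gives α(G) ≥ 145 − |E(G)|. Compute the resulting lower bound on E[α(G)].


E[|E(G)|] = C(145, 2)·p = 10440 · (1/290) = 36.
E[α(G)] ≥ n − E[|E(G)|] = 145 − 36 = 109.
Numerically: ≈ 109.000.
(This is only a lower bound; the true E[α(G)] may be larger.)

E[α(G)] ≥ 109 ≈ 109.000.


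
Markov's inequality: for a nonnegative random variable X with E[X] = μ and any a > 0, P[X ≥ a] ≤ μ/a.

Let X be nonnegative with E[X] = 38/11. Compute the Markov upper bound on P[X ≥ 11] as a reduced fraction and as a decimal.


μ = E[X] = 38/11, a = 11.
Markov: P[X ≥ 11] ≤ μ/a = (38/11)/11 = 38/121.
Numerically: ≈ 0.3140.
(Since a = 11 > μ = 3.4545, the bound 38/121 is < 1 and informative.)

P[X ≥ 11] ≤ 38/121 ≈ 0.3140.


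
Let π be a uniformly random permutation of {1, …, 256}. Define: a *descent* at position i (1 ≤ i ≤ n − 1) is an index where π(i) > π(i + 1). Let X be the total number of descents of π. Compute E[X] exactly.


Write X = Σ X_I over i = 1, …, 255, with X_I the indicator of one descent.
There are 255 indicators.
For each fixed i, the pair (π(i), π(i+1)) is a uniformly random ordered pair of distinct values from {1, …, 256}; by symmetry P[π(i) > π(i+1)] = 1/2.
By linearity: E[X] = 255 · (1/2) = (256 − 1) · (1/2) = 255/2 ≈ 127.500.

E[X] = 255/2 = 127.500.


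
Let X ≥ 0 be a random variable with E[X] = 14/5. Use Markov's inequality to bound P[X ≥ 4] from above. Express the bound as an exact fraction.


μ = E[X] = 14/5, a = 4.
Markov: P[X ≥ 4] ≤ μ/a = (14/5)/4 = 7/10.
Numerically: ≈ 0.70000.
(Since a = 4 > μ = 2.80000, the bound 7/10 is < 1 and informative.)

P[X ≥ 4] ≤ 7/10 ≈ 0.70000.


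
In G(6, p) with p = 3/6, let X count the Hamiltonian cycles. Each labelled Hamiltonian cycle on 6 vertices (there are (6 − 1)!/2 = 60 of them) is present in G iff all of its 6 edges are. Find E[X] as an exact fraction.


K_6 has (6 − 1)!/2 = 60 labelled Hamiltonian cycles.
For each such Hamiltonian cycle H, let X_H = 1 if all 6 edges of H are present in G. Then P[X_H = 1] = p^{6} = (1/2)^{6} = 1/64.
By linearity of expectation: E[X] = Σ_H E[X_H] = 60 · p^{6} = 60 · 1/64 = 15/16.
Numerically: E[X] ≈ 0.9375.

E[X] = 60 · (1/2)^{6} = 15/16 ≈ 0.9375.


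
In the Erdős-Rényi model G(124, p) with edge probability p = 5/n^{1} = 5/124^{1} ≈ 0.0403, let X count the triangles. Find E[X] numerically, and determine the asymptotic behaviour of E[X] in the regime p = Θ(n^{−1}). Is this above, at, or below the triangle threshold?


Number of potential triangles: C(124, 3) = 310124.
Each occurs with probability p³ ≈ (0.0403)³ ≈ 6.55609e-05.
By linearity: E[X] = C(124, 3)·p³ ≈ 310124 · 6.55609e-05 ≈ 20.332.
Here α = 1, so p = 5/n is exactly at the triangle threshold p ~ 1/n. Asymptotically E[X] → c³/6 = 5³/6 = 125/6 ≈ 20.833, a bounded constant. In this regime the triangle count is asymptotically Poisson(c³/6).

E[X] ≈ 20.332; in regime p = Θ(1/n^{1}) E[X] stays bounded (at the triangle threshold p ~ 1/n).


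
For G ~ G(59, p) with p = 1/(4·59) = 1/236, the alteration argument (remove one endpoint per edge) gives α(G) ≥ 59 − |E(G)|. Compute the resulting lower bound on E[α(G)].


E[|E(G)|] = C(59, 2)·p = 1711 · (1/236) = 29/4.
E[α(G)] ≥ n − E[|E(G)|] = 59 − 29/4 = 207/4.
Numerically: ≈ 51.750.
(This is only a lower bound; the true E[α(G)] may be larger.)

E[α(G)] ≥ 207/4 ≈ 51.750.


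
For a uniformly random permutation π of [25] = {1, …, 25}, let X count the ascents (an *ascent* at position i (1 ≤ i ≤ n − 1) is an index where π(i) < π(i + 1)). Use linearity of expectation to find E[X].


Write X = Σ X_I over i = 1, …, 24, with X_I the indicator of one ascent.
There are 24 indicators.
For each fixed i, the pair (π(i), π(i+1)) is a uniformly random ordered pair of distinct values from {1, …, 25}; by symmetry P[π(i) < π(i+1)] = 1/2.
By linearity: E[X] = 24 · (1/2) = (25 − 1) · (1/2) = 12 ≈ 12.000000.

E[X] = 12 = 12.000000.


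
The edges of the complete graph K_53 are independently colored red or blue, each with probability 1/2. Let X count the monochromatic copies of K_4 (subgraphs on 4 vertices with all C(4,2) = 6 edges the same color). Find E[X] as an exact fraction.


Let X = Σ_S X_S over the C(53, 4) = 292825 subsets S of size 4, where X_S = 1 if the K_4 on S is monochromatic.
For a fixed S, the K_4 on S has C(4, 2) = 6 edges. P[all 6 edges red] = (1/2)^6, and likewise for blue, so P[monochromatic] = 2·(1/2)^6 = 2^{1 − 6} = 1/32.
Summing: E[X] = C(53, 4) · 2^{1 − 6} = 292825 · 1/32 = 292825/32.
Numerically: E[X] ≈ 9150.781.

E[X] = C(53,4)·2^(1−C(4,2)) = 292825/32 ≈ 9150.781.


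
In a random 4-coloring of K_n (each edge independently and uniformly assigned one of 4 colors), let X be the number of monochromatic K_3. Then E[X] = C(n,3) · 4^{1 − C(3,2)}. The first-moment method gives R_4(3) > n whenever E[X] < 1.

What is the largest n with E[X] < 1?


We need C(n, 3) · 4^{1 − 3} < 1, i.e. C(n, 3) < 4^{3 − 1} = 16.
Check values of n near the boundary:
  n = 3: C(3, 3) = 1; 1 < 16? YES
  n = 4: C(4, 3) = 4; 4 < 16? YES
  n = 5: C(5, 3) = 10; 10 < 16? YES
  n = 6: C(6, 3) = 20; 20 < 16? NO
  n = 7: C(7, 3) = 35; 35 < 16? NO
The largest n with C(n, 3) < 16 is n = 5 (where E[X] = 5/8 ≈ 0.6250). Hence R_4(3) > 5, i.e. R_4(3) ≥ 6.

Largest n = 5; hence R_4(3) > 5.


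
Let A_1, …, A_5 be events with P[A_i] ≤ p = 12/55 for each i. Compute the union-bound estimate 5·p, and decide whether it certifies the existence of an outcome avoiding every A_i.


Union bound: P[∪_{i=1}^{5} A_i] ≤ Σ_i P[A_i] ≤ 5·p = 5·(12/55) = 12/11.
Numerically: 12/11 ≈ 1.0909091.
Is 12/11 < 1? NO.
Since the bound 12/11 is ≥ 1, the union bound is uninformative here; it does NOT by itself certify existence.

5·p = 12/11 ≈ 1.0909091; existence NOT certified by the union bound.


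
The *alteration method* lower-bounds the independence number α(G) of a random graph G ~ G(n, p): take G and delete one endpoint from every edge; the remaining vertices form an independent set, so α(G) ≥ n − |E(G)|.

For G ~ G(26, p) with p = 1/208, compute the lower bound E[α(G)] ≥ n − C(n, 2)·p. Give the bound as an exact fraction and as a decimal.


E[|E(G)|] = C(26, 2)·p = 325 · (1/208) = 25/16.
E[α(G)] ≥ n − E[|E(G)|] = 26 − 25/16 = 391/16.
Numerically: ≈ 24.4375.
(This is only a lower bound; the true E[α(G)] may be larger.)

E[α(G)] ≥ 391/16 ≈ 24.4375.


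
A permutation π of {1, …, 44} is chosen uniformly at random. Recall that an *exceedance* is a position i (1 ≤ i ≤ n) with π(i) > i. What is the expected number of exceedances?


Write X = Σ_{i=1}^{44} X_i, where X_i = 1_{π(i) > i}.
For each fixed i, π(i) is uniform over {1, …, 44} (marginal of a uniform permutation), so P[π(i) > i] = (n − i)/n. Summing: Σ_{i=1}^{44} (n − i)/n = (0 + 1 + … + 43)/44 = 44(44 − 1)/(2·44) = (44 − 1)/2.
Hence E[X] = Σ_{i=1}^{44} (44 − i)/44 = 43/2 ≈ 21.500.

E[X] = 43/2 = 21.500.


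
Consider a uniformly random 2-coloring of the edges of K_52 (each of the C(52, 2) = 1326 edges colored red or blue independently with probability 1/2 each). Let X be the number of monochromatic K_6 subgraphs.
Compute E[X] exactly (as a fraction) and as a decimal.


Let X = Σ_S X_S over the C(52, 6) = 20358520 subsets S of size 6, where X_S = 1 if the K_6 on S is monochromatic.
For a fixed S, the K_6 on S has C(6, 2) = 15 edges. P[all 15 edges red] = (1/2)^15, and likewise for blue, so P[monochromatic] = 2·(1/2)^15 = 2^{1 − 15} = 1/16384.
Summing: E[X] = C(52, 6) · 2^{1 − 15} = 20358520 · 1/16384 = 2544815/2048.
Numerically: E[X] ≈ 1242.5854.

E[X] = C(52,6)·2^(1−C(6,2)) = 2544815/2048 ≈ 1242.5854.


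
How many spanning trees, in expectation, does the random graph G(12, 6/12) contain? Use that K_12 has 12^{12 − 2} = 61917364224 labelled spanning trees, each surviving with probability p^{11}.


K_12 has 12^{12 − 2} = 61917364224 labelled spanning trees.
For each such spanning tree H, let X_H = 1 if all 11 edges of H are present in G. Then P[X_H = 1] = p^{11} = (1/2)^{11} = 1/2048.
By linearity: E[X] = Σ_H E[X_H] = 61917364224 · p^{11} = 61917364224 · 1/2048 = 30233088.
Numerically: E[X] ≈ 3.02e+07.

E[X] = 61917364224 · (1/2)^{11} = 30233088 ≈ 3.02e+07.


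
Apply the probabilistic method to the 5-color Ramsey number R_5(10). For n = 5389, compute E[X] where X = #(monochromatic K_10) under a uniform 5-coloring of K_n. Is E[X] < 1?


E[X] = C(5389, 10) · 5^{1 − 45} = 5645340767466558997768874792926 · 5^{−44} = 5645340767466558997768874792926/5684341886080801486968994140625.
As a reduced fraction: E[X] = 5645340767466558997768874792926/5684341886080801486968994140625 ≈ 0.99314.
Is E[X] < 1? YES.
Since E[X] < 1, there exists a 5-coloring of K_{5389} with no monochromatic K_10; hence R_5(10) > 5389.

E[X] = 5645340767466558997768874792926/5684341886080801486968994140625 ≈ 0.99314; E[X] < 1, so R_5(10) > 5389.


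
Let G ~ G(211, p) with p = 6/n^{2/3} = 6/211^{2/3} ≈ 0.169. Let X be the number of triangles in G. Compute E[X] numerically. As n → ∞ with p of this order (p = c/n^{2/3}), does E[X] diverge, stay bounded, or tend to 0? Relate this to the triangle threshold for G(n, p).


Number of potential triangles: C(211, 3) = 1543465.
Each occurs with probability p³ ≈ (0.169)³ ≈ 4.85164e-03.
By linearity: E[X] = C(211, 3)·p³ ≈ 1543465 · 4.85164e-03 ≈ 7488.341.
Since α = 2/3 < 1, p = c/n^{2/3} ≫ 1/n is above the triangle threshold p ~ 1/n. Asymptotically E[X] ~ (c³/6)·n^{3(1−α)} = (6³/6)·n^{1} → ∞; triangles are abundant w.h.p.

E[X] ≈ 7488.341; in regime p = Θ(1/n^{2/3}) E[X] diverges (above the triangle threshold p ~ 1/n).


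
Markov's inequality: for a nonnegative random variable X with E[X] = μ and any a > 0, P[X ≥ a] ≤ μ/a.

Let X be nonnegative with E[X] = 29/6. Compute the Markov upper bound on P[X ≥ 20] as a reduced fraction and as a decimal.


μ = E[X] = 29/6, a = 20.
Markov: P[X ≥ 20] ≤ μ/a = (29/6)/20 = 29/120.
Numerically: ≈ 0.241667.
(Since a = 20 > μ = 4.833333, the bound 29/120 is < 1 and informative.)

P[X ≥ 20] ≤ 29/120 ≈ 0.241667.


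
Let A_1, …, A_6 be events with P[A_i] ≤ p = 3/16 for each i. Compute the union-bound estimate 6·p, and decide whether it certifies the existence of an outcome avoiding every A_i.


Union bound: P[∪_{i=1}^{6} A_i] ≤ Σ_i P[A_i] ≤ 6·p = 6·(3/16) = 9/8.
Numerically: 9/8 ≈ 1.1250.
Is 9/8 < 1? NO.
Since the bound 9/8 is ≥ 1, the union bound is uninformative here; it does NOT by itself certify existence.

6·p = 9/8 ≈ 1.1250; existence NOT certified by the union bound.


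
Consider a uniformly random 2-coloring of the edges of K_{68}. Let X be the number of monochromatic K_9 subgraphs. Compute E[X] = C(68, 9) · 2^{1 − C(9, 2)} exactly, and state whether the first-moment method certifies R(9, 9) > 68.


E[X] = C(68, 9) · 2^{1 − 36} = 49280065120 · 2^{−35} = 49280065120/34359738368.
As a reduced fraction: E[X] = 1540002035/1073741824 ≈ 1.4342387.
Is E[X] < 1? NO.
Since E[X] ≥ 1, the first-moment bound is inconclusive at n = 68; it does NOT by itself certify R(9, 9) > 68.

E[X] = 1540002035/1073741824 ≈ 1.4342387; E[X] ≥ 1; first-moment method inconclusive here.


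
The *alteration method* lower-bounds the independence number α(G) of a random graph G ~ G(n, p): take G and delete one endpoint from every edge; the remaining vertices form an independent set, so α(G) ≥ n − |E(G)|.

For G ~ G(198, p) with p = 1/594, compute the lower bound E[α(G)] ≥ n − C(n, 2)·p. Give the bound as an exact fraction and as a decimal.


E[|E(G)|] = C(198, 2)·p = 19503 · (1/594) = 197/6.
E[α(G)] ≥ n − E[|E(G)|] = 198 − 197/6 = 991/6.
Numerically: ≈ 165.16667.
(This is only a lower bound; the true E[α(G)] may be larger.)

E[α(G)] ≥ 991/6 ≈ 165.16667.


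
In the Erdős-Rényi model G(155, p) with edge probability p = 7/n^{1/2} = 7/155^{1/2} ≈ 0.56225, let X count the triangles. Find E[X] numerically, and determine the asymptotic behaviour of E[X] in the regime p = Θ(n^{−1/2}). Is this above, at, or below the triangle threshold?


Number of potential triangles: C(155, 3) = 608685.
Each occurs with probability p³ ≈ (0.56225)³ ≈ 1.7774466e-01.
By linearity: E[X] = C(155, 3)·p³ ≈ 608685 · 1.7774466e-01 ≈ 108190.51105.
Since α = 1/2 < 1, p = c/n^{1/2} ≫ 1/n is above the triangle threshold p ~ 1/n. Asymptotically E[X] ~ (c³/6)·n^{3(1−α)} = (7³/6)·n^{1.5} → ∞; triangles are abundant w.h.p.

E[X] ≈ 108190.51105; in regime p = Θ(1/n^{1/2}) E[X] diverges (above the triangle threshold p ~ 1/n).


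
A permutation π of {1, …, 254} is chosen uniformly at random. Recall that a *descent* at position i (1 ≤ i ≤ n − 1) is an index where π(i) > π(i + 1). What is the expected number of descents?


Write X = Σ X_I over i = 1, …, 253, with X_I the indicator of one descent.
There are 253 indicators.
For each fixed i, the pair (π(i), π(i+1)) is a uniformly random ordered pair of distinct values from {1, …, 254}; by symmetry P[π(i) > π(i+1)] = 1/2.
By linearity: E[X] = 253 · (1/2) = (254 − 1) · (1/2) = 253/2 ≈ 126.5000.

E[X] = 253/2 = 126.5000.


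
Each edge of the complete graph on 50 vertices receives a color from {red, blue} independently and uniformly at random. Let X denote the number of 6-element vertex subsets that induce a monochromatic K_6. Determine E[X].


Let X = Σ_S X_S over the C(50, 6) = 15890700 subsets S of size 6, where X_S = 1 if the K_6 on S is monochromatic.
For a fixed S, the K_6 on S has C(6, 2) = 15 edges. P[all 15 edges red] = (1/2)^15, and likewise for blue, so P[monochromatic] = 2·(1/2)^15 = 2^{1 − 15} = 1/16384.
Summing: E[X] = C(50, 6) · 2^{1 − 15} = 15890700 · 1/16384 = 3972675/4096.
Numerically: E[X] ≈ 969.8914.

E[X] = C(50,6)·2^(1−C(6,2)) = 3972675/4096 ≈ 969.8914.


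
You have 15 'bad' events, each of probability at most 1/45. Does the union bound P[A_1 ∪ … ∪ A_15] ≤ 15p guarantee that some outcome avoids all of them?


Union bound: P[∪_{i=1}^{15} A_i] ≤ Σ_i P[A_i] ≤ 15·p = 15·(1/45) = 1/3.
Numerically: 1/3 ≈ 0.33333.
Is 1/3 < 1? YES.
Since P[∪ A_i] ≤ 1/3 < 1, the complement has P[∩ A_i^c] ≥ 1 − 1/3 = 2/3 > 0, so some outcome avoids every A_i.

15·p = 1/3 ≈ 0.33333; existence CERTIFIED by the union bound.


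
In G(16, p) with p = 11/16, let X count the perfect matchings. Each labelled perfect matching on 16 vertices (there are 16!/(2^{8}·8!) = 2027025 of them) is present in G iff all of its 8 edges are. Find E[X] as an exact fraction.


K_16 has 16!/(2^{8}·8!) = 2027025 labelled perfect matchings.
For each such perfect matching H, let X_H = 1 if all 8 edges of H are present in G. Then P[X_H = 1] = p^{8} = (11/16)^{8} = 214358881/4294967296.
Summing the indicators: E[X] = Σ_H E[X_H] = 2027025 · p^{8} = 2027025 · 214358881/4294967296 = 434510810759025/4294967296.
Numerically: E[X] ≈ 1.012e+05.

E[X] = 2027025 · (11/16)^{8} = 434510810759025/4294967296 ≈ 1.012e+05.


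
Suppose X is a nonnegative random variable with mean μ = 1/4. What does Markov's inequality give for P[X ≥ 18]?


μ = E[X] = 1/4, a = 18.
Markov: P[X ≥ 18] ≤ μ/a = (1/4)/18 = 1/72.
Numerically: ≈ 0.01389.
(Since a = 18 > μ = 0.25000, the bound 1/72 is < 1 and informative.)

P[X ≥ 18] ≤ 1/72 ≈ 0.01389.


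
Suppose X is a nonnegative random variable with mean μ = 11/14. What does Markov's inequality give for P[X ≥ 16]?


μ = E[X] = 11/14, a = 16.
Markov: P[X ≥ 16] ≤ μ/a = (11/14)/16 = 11/224.
Numerically: ≈ 0.0491.
(Since a = 16 > μ = 0.7857, the bound 11/224 is < 1 and informative.)

P[X ≥ 16] ≤ 11/224 ≈ 0.0491.


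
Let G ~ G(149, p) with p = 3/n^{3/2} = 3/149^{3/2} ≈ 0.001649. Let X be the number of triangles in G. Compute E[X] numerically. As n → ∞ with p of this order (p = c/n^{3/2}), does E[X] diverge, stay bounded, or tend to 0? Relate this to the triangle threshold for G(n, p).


Number of potential triangles: C(149, 3) = 540274.
Each occurs with probability p³ ≈ (0.001649)³ ≈ 4.487718e-09.
By linearity: E[X] = C(149, 3)·p³ ≈ 540274 · 4.487718e-09 ≈ 0.0024.
Since α = 3/2 > 1, p = c/n^{3/2} = o(1/n) is below the triangle threshold p ~ 1/n. Asymptotically E[X] ~ (c³/6)·n^{3(1−α)} = (3³/6)·n^{-1.5} → 0, so by Markov's inequality G has no triangles w.h.p.

E[X] ≈ 0.0024; in regime p = Θ(1/n^{3/2}) E[X] tends to 0 (below the triangle threshold p ~ 1/n).


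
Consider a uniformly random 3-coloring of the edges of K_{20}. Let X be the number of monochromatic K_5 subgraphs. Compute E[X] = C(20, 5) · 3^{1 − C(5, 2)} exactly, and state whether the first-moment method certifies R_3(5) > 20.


E[X] = C(20, 5) · 3^{1 − 10} = 15504 · 3^{−9} = 15504/19683.
As a reduced fraction: E[X] = 5168/6561 ≈ 0.788.
Is E[X] < 1? YES.
Since E[X] < 1, there exists a 3-coloring of K_{20} with no monochromatic K_5; hence R_3(5) > 20.

E[X] = 5168/6561 ≈ 0.788; E[X] < 1, so R_3(5) > 20.


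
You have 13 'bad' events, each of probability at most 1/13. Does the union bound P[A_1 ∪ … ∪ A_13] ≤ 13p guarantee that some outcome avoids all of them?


Union bound: P[∪_{i=1}^{13} A_i] ≤ Σ_i P[A_i] ≤ 13·p = 13·(1/13) = 1.
Numerically: 1 ≈ 1.000000.
Is 1 < 1? NO.
Since the bound 1 is ≥ 1, the union bound is uninformative here; it does NOT by itself certify existence.

13·p = 1 ≈ 1.000000; existence NOT certified by the union bound.


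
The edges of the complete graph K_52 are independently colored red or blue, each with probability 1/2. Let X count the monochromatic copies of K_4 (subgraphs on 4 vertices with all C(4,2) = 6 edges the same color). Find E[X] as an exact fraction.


Let X = Σ_S X_S over the C(52, 4) = 270725 subsets S of size 4, where X_S = 1 if the K_4 on S is monochromatic.
For a fixed S, the K_4 on S has C(4, 2) = 6 edges. P[all 6 edges red] = (1/2)^6, and likewise for blue, so P[monochromatic] = 2·(1/2)^6 = 2^{1 − 6} = 1/32.
By linearity of expectation: E[X] = C(52, 4) · 2^{1 − 6} = 270725 · 1/32 = 270725/32.
Numerically: E[X] ≈ 8460.156250.

E[X] = C(52,4)·2^(1−C(4,2)) = 270725/32 ≈ 8460.156250.


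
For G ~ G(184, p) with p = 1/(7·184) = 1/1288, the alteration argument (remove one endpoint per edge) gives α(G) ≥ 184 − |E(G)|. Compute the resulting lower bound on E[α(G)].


E[|E(G)|] = C(184, 2)·p = 16836 · (1/1288) = 183/14.
E[α(G)] ≥ n − E[|E(G)|] = 184 − 183/14 = 2393/14.
Numerically: ≈ 170.92857.
(This is only a lower bound; the true E[α(G)] may be larger.)

E[α(G)] ≥ 2393/14 ≈ 170.92857.


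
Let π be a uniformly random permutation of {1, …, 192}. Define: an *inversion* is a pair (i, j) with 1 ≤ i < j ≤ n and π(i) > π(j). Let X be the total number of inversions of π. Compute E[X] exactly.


Write X = Σ X_I over the C(192, 2) = 18336 pairs i < j, with X_I the indicator of one inversion.
There are 18336 indicators.
For each fixed pair i < j, the values π(i) and π(j) are two distinct elements of {1, …, 192} in uniformly random order; by symmetry P[π(i) > π(j)] = 1/2.
By linearity: E[X] = 18336 · (1/2) = C(192, 2) · (1/2) = 18336/2 = 9168 ≈ 9168.000000.

E[X] = 9168 = 9168.000000.


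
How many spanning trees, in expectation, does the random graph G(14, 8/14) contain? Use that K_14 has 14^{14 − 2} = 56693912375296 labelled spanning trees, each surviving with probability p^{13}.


K_14 has 14^{14 − 2} = 56693912375296 labelled spanning trees.
For each such spanning tree H, let X_H = 1 if all 13 edges of H are present in G. Then P[X_H = 1] = p^{13} = (4/7)^{13} = 67108864/96889010407.
By linearity of expectation: E[X] = Σ_H E[X_H] = 56693912375296 · p^{13} = 56693912375296 · 67108864/96889010407 = 274877906944/7.
Numerically: E[X] ≈ 3.93e+10.

E[X] = 56693912375296 · (4/7)^{13} = 274877906944/7 ≈ 3.93e+10.


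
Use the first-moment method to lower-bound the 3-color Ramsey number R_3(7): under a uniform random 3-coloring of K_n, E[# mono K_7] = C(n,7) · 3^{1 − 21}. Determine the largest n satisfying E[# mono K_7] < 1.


We need C(n, 7) · 3^{1 − 21} < 1, i.e. C(n, 7) < 3^{21 − 1} = 3486784401.
Check values of n near the boundary:
  n = 76: C(76, 7) = 2186189400; 2186189400 < 3486784401? YES
  n = 77: C(77, 7) = 2404808340; 2404808340 < 3486784401? YES
  n = 78: C(78, 7) = 2641902120; 2641902120 < 3486784401? YES
  n = 79: C(79, 7) = 2898753715; 2898753715 < 3486784401? YES
  n = 80: C(80, 7) = 3176716400; 3176716400 < 3486784401? YES
  n = 81: C(81, 7) = 3477216600; 3477216600 < 3486784401? YES
  n = 82: C(82, 7) = 3801756816; 3801756816 < 3486784401? NO
The largest n with C(n, 7) < 3486784401 is n = 81 (where E[X] = 42928600/43046721 ≈ 0.997). Hence R_3(7) > 81, i.e. R_3(7) ≥ 82.

Largest n = 81; hence R_3(7) > 81.


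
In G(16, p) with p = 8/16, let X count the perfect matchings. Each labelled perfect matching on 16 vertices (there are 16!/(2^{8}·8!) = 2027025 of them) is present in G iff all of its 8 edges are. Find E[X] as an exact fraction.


K_16 has 16!/(2^{8}·8!) = 2027025 labelled perfect matchings.
For each such perfect matching H, let X_H = 1 if all 8 edges of H are present in G. Then P[X_H = 1] = p^{8} = (1/2)^{8} = 1/256.
By linearity: E[X] = Σ_H E[X_H] = 2027025 · p^{8} = 2027025 · 1/256 = 2027025/256.
Numerically: E[X] ≈ 7918.1.

E[X] = 2027025 · (1/2)^{8} = 2027025/256 ≈ 7918.1.


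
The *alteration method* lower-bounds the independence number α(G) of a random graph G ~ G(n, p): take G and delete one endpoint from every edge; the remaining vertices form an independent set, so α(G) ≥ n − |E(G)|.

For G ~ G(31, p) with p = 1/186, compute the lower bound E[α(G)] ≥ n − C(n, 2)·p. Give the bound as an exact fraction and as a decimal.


E[|E(G)|] = C(31, 2)·p = 465 · (1/186) = 5/2.
E[α(G)] ≥ n − E[|E(G)|] = 31 − 5/2 = 57/2.
Numerically: ≈ 28.500000.
(This is only a lower bound; the true E[α(G)] may be larger.)

E[α(G)] ≥ 57/2 ≈ 28.500000.


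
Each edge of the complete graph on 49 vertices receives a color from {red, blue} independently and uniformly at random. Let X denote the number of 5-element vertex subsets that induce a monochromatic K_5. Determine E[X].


Let X = Σ_S X_S over the C(49, 5) = 1906884 subsets S of size 5, where X_S = 1 if the K_5 on S is monochromatic.
For a fixed S, the K_5 on S has C(5, 2) = 10 edges. P[all 10 edges red] = (1/2)^10, and likewise for blue, so P[monochromatic] = 2·(1/2)^10 = 2^{1 − 10} = 1/512.
By linearity: E[X] = C(49, 5) · 2^{1 − 10} = 1906884 · 1/512 = 476721/128.
Numerically: E[X] ≈ 3724.382812.

E[X] = C(49,5)·2^(1−C(5,2)) = 476721/128 ≈ 3724.382812.


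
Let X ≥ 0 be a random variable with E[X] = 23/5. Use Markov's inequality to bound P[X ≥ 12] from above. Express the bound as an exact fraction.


μ = E[X] = 23/5, a = 12.
Markov: P[X ≥ 12] ≤ μ/a = (23/5)/12 = 23/60.
Numerically: ≈ 0.383333.
(Since a = 12 > μ = 4.600000, the bound 23/60 is < 1 and informative.)

P[X ≥ 12] ≤ 23/60 ≈ 0.383333.


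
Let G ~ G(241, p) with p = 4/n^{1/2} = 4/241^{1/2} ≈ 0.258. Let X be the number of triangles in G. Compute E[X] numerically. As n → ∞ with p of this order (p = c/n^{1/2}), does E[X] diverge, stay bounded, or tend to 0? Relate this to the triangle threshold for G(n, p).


Number of potential triangles: C(241, 3) = 2303960.
Each occurs with probability p³ ≈ (0.258)³ ≈ 1.71062e-02.
By linearity: E[X] = C(241, 3)·p³ ≈ 2303960 · 1.71062e-02 ≈ 39412.079.
Since α = 1/2 < 1, p = c/n^{1/2} ≫ 1/n is above the triangle threshold p ~ 1/n. Asymptotically E[X] ~ (c³/6)·n^{3(1−α)} = (4³/6)·n^{1.5} → ∞; triangles are abundant w.h.p.

E[X] ≈ 39412.079; in regime p = Θ(1/n^{1/2}) E[X] diverges (above the triangle threshold p ~ 1/n).


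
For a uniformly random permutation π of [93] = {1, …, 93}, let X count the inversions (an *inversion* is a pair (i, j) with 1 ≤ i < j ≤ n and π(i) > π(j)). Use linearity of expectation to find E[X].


Write X = Σ X_I over the C(93, 2) = 4278 pairs i < j, with X_I the indicator of one inversion.
There are 4278 indicators.
For each fixed pair i < j, the values π(i) and π(j) are two distinct elements of {1, …, 93} in uniformly random order; by symmetry P[π(i) > π(j)] = 1/2.
By linearity: E[X] = 4278 · (1/2) = C(93, 2) · (1/2) = 4278/2 = 2139 ≈ 2139.00000.

E[X] = 2139 = 2139.00000.


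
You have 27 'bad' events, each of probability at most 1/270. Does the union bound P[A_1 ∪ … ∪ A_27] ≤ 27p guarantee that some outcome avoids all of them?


Union bound: P[∪_{i=1}^{27} A_i] ≤ Σ_i P[A_i] ≤ 27·p = 27·(1/270) = 1/10.
Numerically: 1/10 ≈ 0.1000.
Is 1/10 < 1? YES.
Since P[∪ A_i] ≤ 1/10 < 1, the complement has P[∩ A_i^c] ≥ 1 − 1/10 = 9/10 > 0, so some outcome avoids every A_i.

27·p = 1/10 ≈ 0.1000; existence CERTIFIED by the union bound.


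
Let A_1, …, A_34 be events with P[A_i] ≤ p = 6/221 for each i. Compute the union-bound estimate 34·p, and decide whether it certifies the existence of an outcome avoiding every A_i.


Union bound: P[∪_{i=1}^{34} A_i] ≤ Σ_i P[A_i] ≤ 34·p = 34·(6/221) = 12/13.
Numerically: 12/13 ≈ 0.923077.
Is 12/13 < 1? YES.
Since P[∪ A_i] ≤ 12/13 < 1, the complement has P[∩ A_i^c] ≥ 1 − 12/13 = 1/13 > 0, so some outcome avoids every A_i.

34·p = 12/13 ≈ 0.923077; existence CERTIFIED by the union bound.


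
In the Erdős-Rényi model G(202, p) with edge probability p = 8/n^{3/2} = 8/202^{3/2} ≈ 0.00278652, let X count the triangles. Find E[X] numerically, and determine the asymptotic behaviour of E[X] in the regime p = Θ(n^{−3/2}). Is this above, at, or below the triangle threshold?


Number of potential triangles: C(202, 3) = 1353400.
Each occurs with probability p³ ≈ (0.00278652)³ ≈ 2.16365891e-08.
By linearity: E[X] = C(202, 3)·p³ ≈ 1353400 · 2.16365891e-08 ≈ 0.029283.
Since α = 3/2 > 1, p = c/n^{3/2} = o(1/n) is below the triangle threshold p ~ 1/n. Asymptotically E[X] ~ (c³/6)·n^{3(1−α)} = (8³/6)·n^{-1.5} → 0, so by Markov's inequality G has no triangles w.h.p.

E[X] ≈ 0.029283; in regime p = Θ(1/n^{3/2}) E[X] tends to 0 (below the triangle threshold p ~ 1/n).


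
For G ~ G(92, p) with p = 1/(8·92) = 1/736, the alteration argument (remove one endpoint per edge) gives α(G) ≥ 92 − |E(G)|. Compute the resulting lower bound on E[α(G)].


E[|E(G)|] = C(92, 2)·p = 4186 · (1/736) = 91/16.
E[α(G)] ≥ n − E[|E(G)|] = 92 − 91/16 = 1381/16.
Numerically: ≈ 86.312500.
(This is only a lower bound; the true E[α(G)] may be larger.)

E[α(G)] ≥ 1381/16 ≈ 86.312500.


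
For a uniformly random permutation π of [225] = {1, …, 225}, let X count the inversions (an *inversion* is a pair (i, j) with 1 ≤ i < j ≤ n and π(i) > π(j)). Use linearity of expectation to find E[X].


Write X = Σ X_I over the C(225, 2) = 25200 pairs i < j, with X_I the indicator of one inversion.
There are 25200 indicators.
For each fixed pair i < j, the values π(i) and π(j) are two distinct elements of {1, …, 225} in uniformly random order; by symmetry P[π(i) > π(j)] = 1/2.
By linearity: E[X] = 25200 · (1/2) = C(225, 2) · (1/2) = 25200/2 = 12600 ≈ 12600.000000.

E[X] = 12600 = 12600.000000.


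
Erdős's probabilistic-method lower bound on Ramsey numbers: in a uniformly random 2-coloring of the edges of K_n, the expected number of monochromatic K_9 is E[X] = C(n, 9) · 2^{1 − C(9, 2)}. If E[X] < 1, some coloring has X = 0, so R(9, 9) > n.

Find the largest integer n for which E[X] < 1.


We need C(n, 9) · 2^{1 − 36} < 1, i.e. C(n, 9) < 2^{36 − 1} = 34359738368.
Check values of n near the boundary:
  n = 61: C(61, 9) = 17341763505; 17341763505 < 34359738368? YES
  n = 62: C(62, 9) = 20286591270; 20286591270 < 34359738368? YES
  n = 63: C(63, 9) = 23667689815; 23667689815 < 34359738368? YES
  n = 64: C(64, 9) = 27540584512; 27540584512 < 34359738368? YES
  n = 65: C(65, 9) = 31966749880; 31966749880 < 34359738368? YES
  n = 66: C(66, 9) = 37014131440; 37014131440 < 34359738368? NO
The largest n with C(n, 9) < 34359738368 is n = 65 (where E[X] = 3995843735/4294967296 ≈ 0.9303549). Hence R(9, 9) > 65, i.e. R(9, 9) ≥ 66.

Largest n = 65; hence R(9, 9) > 65.


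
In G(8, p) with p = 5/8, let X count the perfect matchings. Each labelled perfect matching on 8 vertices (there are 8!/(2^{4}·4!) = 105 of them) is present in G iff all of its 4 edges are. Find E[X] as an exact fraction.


K_8 has 8!/(2^{4}·4!) = 105 labelled perfect matchings.
For each such perfect matching H, let X_H = 1 if all 4 edges of H are present in G. Then P[X_H = 1] = p^{4} = (5/8)^{4} = 625/4096.
Summing the indicators: E[X] = Σ_H E[X_H] = 105 · p^{4} = 105 · 625/4096 = 65625/4096.
Numerically: E[X] ≈ 16.022.

E[X] = 105 · (5/8)^{4} = 65625/4096 ≈ 16.022.


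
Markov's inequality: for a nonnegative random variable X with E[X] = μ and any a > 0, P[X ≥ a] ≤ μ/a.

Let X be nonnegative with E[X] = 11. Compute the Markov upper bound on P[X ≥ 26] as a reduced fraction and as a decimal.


μ = E[X] = 11, a = 26.
Markov: P[X ≥ 26] ≤ μ/a = (11)/26 = 11/26.
Numerically: ≈ 0.423077.
(Since a = 26 > μ = 11.000000, the bound 11/26 is < 1 and informative.)

P[X ≥ 26] ≤ 11/26 ≈ 0.423077.


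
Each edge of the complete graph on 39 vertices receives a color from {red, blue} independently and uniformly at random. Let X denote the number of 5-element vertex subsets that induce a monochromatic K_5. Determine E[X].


Let X = Σ_S X_S over the C(39, 5) = 575757 subsets S of size 5, where X_S = 1 if the K_5 on S is monochromatic.
For a fixed S, the K_5 on S has C(5, 2) = 10 edges. P[all 10 edges red] = (1/2)^10, and likewise for blue, so P[monochromatic] = 2·(1/2)^10 = 2^{1 − 10} = 1/512.
Summing: E[X] = C(39, 5) · 2^{1 − 10} = 575757 · 1/512 = 575757/512.
Numerically: E[X] ≈ 1124.525391.

E[X] = C(39,5)·2^(1−C(5,2)) = 575757/512 ≈ 1124.525391.


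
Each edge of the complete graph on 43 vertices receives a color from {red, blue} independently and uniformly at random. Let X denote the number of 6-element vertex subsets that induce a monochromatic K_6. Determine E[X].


Let X = Σ_S X_S over the C(43, 6) = 6096454 subsets S of size 6, where X_S = 1 if the K_6 on S is monochromatic.
For a fixed S, the K_6 on S has C(6, 2) = 15 edges. P[all 15 edges red] = (1/2)^15, and likewise for blue, so P[monochromatic] = 2·(1/2)^15 = 2^{1 − 15} = 1/16384.
Summing: E[X] = C(43, 6) · 2^{1 − 15} = 6096454 · 1/16384 = 3048227/8192.
Numerically: E[X] ≈ 372.09802.

E[X] = C(43,6)·2^(1−C(6,2)) = 3048227/8192 ≈ 372.09802.


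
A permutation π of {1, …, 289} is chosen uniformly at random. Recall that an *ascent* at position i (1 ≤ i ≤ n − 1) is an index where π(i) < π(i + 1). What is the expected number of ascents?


Write X = Σ X_I over i = 1, …, 288, with X_I the indicator of one ascent.
There are 288 indicators.
For each fixed i, the pair (π(i), π(i+1)) is a uniformly random ordered pair of distinct values from {1, …, 289}; by symmetry P[π(i) < π(i+1)] = 1/2.
By linearity: E[X] = 288 · (1/2) = (289 − 1) · (1/2) = 144 ≈ 144.000.

E[X] = 144 = 144.000.
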